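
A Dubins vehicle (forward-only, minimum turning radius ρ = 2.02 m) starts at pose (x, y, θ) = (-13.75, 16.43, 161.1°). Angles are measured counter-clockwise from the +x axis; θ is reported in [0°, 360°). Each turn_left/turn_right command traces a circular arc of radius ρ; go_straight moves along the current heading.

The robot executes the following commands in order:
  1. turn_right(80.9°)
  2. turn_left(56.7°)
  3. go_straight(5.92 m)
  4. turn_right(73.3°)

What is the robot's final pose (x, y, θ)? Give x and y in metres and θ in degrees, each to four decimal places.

set_pose: (x, y, θ) = (-13.7500, 16.4300, 161.1000°), ρ = 2.02
turn_right(80.9°): centre at ρ to the right, rotate −80.9° → (-15.0862, 18.6849, 80.2000°)
turn_left(56.7°): centre at ρ to the left, rotate +56.7° → (-15.6965, 20.5037, 136.9000°)
go_straight(5.92): x += 5.92·cos θ, y += 5.92·sin θ → (-20.0191, 24.5486, 136.9000°)
turn_right(73.3°): centre at ρ to the right, rotate −73.3° → (-20.4482, 26.9217, 63.6000°)

(-20.4482, 26.9217, 63.6000°)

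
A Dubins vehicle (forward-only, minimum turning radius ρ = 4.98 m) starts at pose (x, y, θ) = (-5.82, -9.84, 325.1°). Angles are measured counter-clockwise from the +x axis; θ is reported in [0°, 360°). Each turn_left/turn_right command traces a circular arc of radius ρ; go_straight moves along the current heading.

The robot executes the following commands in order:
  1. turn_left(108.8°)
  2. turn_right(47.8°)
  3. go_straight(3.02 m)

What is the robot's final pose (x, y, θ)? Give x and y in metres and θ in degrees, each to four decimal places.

set_pose: (x, y, θ) = (-5.8200, -9.8400, 325.1000°), ρ = 4.98
turn_left(108.8°): centre at ρ to the left, rotate +108.8° → (1.8140, -7.1367, 433.9000° ≡ 73.9000°)
turn_right(47.8°): centre at ρ to the right, rotate −47.8° → (4.4077, -4.0455, 26.1000°)
go_straight(3.02): x += 3.02·cos θ, y += 3.02·sin θ → (7.1198, -2.7169, 26.1000°)

(7.1198, -2.7169, 26.1000°)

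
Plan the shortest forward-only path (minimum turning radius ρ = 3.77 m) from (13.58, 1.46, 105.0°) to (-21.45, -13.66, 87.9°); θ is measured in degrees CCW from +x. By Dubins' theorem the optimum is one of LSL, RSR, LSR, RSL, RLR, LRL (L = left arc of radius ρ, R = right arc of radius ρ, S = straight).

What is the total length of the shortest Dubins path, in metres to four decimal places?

46.6071 m

Let ψ = atan2(Δy, Δx) = atan2(-15.12, -35.03) = -156.6535° be the start→goal bearing.
Normalize: d = |goal − start| / ρ = 38.153837/3.77 = 10.120381, α = (θ_start − ψ) mod 360° = 261.6535° = 4.566715 rad, β = (θ_goal − ψ) mod 360° = 244.5535° = 4.268264 rad.
Common terms: sin α = -0.989408, cos α = -0.145159, sin β = -0.902987, cos β = -0.429668, cos(α−β) = 0.955793, d² = 102.422117. Work in radians in the unit-radius frame; every candidate has L = ρ·(t + p + q).
LSL: p² = 2 + d² − 2cos(α−β) + 2d(sin α − sin β) = 100.761297; p = √p² = 10.037993; φ = atan2(cos β − cos α, d + sin α − sin β) = -0.028347 rad; t = (φ − α) mod 2π = 1.688123 rad, q = (β − φ) mod 2π = 4.296611 rad → L = 3.77·(1.688123 + 10.037993 + 4.296611) = 3.77·16.022727 = 60.405680 m
RSR: p² = 2 + d² − 2cos(α−β) + 2d(sin β − sin α) = 104.259764; p = √p² = 10.210767; φ = atan2(cos α − cos β, d − sin α + sin β) = 0.027867 rad; t = (α − φ) mod 2π = 4.538848 rad, q = (φ − β) mod 2π = 2.042788 rad → L = 3.77·(4.538848 + 10.210767 + 2.042788) = 3.77·16.792404 = 63.307362 m
LSR: p² = d² − 2 + 2cos(α−β) + 2d(sin α + sin β) = 64.030177; p = √p² = 8.001886; φ = atan2(−cos α − cos β, d + sin α + sin β) − atan2(−2, p) = 0.314672 rad; t = (φ − α) mod 2π = 2.031142 rad, q = (φ − β) mod 2π = 2.329593 rad → L = 3.77·(2.031142 + 8.001886 + 2.329593) = 3.77·12.362621 = 46.607082 m
RSL: p² = d² − 2 + 2cos(α−β) − 2d(sin α + sin β) = 140.637229; p = √p² = 11.859057; φ = atan2(cos α + cos β, d − sin α − sin β) − atan2(2, p) = -0.214890 rad; t = (α − φ) mod 2π = 4.781606 rad, q = (β − φ) mod 2π = 4.483154 rad → L = 3.77·(4.781606 + 11.859057 + 4.483154) = 3.77·21.123817 = 79.636789 m
RLR: c = (6 − d² + 2cos(α−β) + 2d(sin α − sin β))/8 = -12.032470, |c| > 1 → infeasible
LRL: c = (6 − d² + 2cos(α−β) − 2d(sin α − sin β))/8 = -11.595162, |c| > 1 → infeasible
Shortest: LSR with L = 46.607082 m ≈ 46.6071 m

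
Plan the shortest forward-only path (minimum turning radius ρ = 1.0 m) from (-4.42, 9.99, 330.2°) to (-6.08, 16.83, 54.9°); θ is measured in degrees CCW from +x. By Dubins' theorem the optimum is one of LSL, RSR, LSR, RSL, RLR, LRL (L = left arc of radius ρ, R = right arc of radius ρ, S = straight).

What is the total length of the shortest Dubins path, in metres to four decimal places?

9.1143 m

Let ψ = atan2(Δy, Δx) = atan2(6.84, -1.66) = 103.6414° be the start→goal bearing.
Normalize: d = |goal − start| / ρ = 7.038551/1.0 = 7.038551, α = (θ_start − ψ) mod 360° = 226.5586° = 3.954194 rad, β = (θ_goal − ψ) mod 360° = 311.2586° = 5.432488 rad.
Common terms: sin α = -0.726078, cos α = -0.687612, sin β = -0.751741, cos β = 0.659459, cos(α−β) = 0.092371, d² = 49.541200. Work in radians in the unit-radius frame; every candidate has L = ρ·(t + p + q).
LSL: p² = 2 + d² − 2cos(α−β) + 2d(sin α − sin β) = 51.717710; p = √p² = 7.191503; φ = atan2(cos β − cos α, d + sin α − sin β) = 0.188427 rad; t = (φ − α) mod 2π = 2.517419 rad, q = (β − φ) mod 2π = 5.244060 rad → L = 1.0·(2.517419 + 7.191503 + 5.244060) = 1.0·14.952982 = 14.952982 m
RSR: p² = 2 + d² − 2cos(α−β) + 2d(sin β − sin α) = 50.995208; p = √p² = 7.141093; φ = atan2(cos α − cos β, d − sin α + sin β) = -0.189774 rad; t = (α − φ) mod 2π = 4.143967 rad, q = (φ − β) mod 2π = 0.660924 rad → L = 1.0·(4.143967 + 7.141093 + 0.660924) = 1.0·11.945984 = 11.945984 m
LSR: p² = d² − 2 + 2cos(α−β) + 2d(sin α + sin β) = 26.922534; p = √p² = 5.188693; φ = atan2(−cos α − cos β, d + sin α + sin β) − atan2(−2, p) = 0.372967 rad; t = (φ − α) mod 2π = 2.701958 rad, q = (φ − β) mod 2π = 1.223664 rad → L = 1.0·(2.701958 + 5.188693 + 1.223664) = 1.0·9.114315 = 9.114315 m
RSL: p² = d² − 2 + 2cos(α−β) − 2d(sin α + sin β) = 68.529348; p = √p² = 8.278245; φ = atan2(cos α + cos β, d − sin α − sin β) − atan2(2, p) = -0.240360 rad; t = (α − φ) mod 2π = 4.194554 rad, q = (β − φ) mod 2π = 5.672848 rad → L = 1.0·(4.194554 + 8.278245 + 5.672848) = 1.0·18.145648 = 18.145648 m
RLR: c = (6 − d² + 2cos(α−β) + 2d(sin α − sin β))/8 = -5.374401, |c| > 1 → infeasible
LRL: c = (6 − d² + 2cos(α−β) − 2d(sin α − sin β))/8 = -5.464714, |c| > 1 → infeasible
Shortest: LSR with L = 9.114315 m ≈ 9.1143 m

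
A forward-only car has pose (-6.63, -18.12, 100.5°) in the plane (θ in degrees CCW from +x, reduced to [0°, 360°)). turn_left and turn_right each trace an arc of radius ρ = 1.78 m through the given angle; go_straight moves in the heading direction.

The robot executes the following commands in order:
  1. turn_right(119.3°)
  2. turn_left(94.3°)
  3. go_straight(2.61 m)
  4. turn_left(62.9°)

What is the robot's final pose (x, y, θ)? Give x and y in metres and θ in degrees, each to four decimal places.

(-1.8973, -10.5676, 138.4000°)

set_pose: (x, y, θ) = (-6.6300, -18.1200, 100.5000°), ρ = 1.78
turn_right(119.3°): centre at ρ to the right, rotate −119.3° → (-4.3062, -16.1106, -18.8000° ≡ 341.2000°)
turn_left(94.3°): centre at ρ to the left, rotate +94.3° → (-2.0092, -14.8712, 435.5000° ≡ 75.5000°)
go_straight(2.61): x += 2.61·cos θ, y += 2.61·sin θ → (-1.3557, -12.3444, 75.5000°)
turn_left(62.9°): centre at ρ to the left, rotate +62.9° → (-1.8973, -10.5676, 138.4000°)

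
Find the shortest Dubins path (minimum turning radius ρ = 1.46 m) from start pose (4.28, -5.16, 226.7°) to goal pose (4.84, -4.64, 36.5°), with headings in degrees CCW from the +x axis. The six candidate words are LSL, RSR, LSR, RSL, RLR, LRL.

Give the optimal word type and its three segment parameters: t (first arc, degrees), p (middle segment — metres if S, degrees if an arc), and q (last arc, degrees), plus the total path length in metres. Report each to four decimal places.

Let ψ = atan2(Δy, Δx) = atan2(0.52, 0.56) = 42.8789° be the start→goal bearing.
Normalize: d = |goal − start| / ρ = 0.764199/1.46 = 0.523424, α = (θ_start − ψ) mod 360° = 183.8211° = 3.208283 rad, β = (θ_goal − ψ) mod 360° = 353.6211° = 6.171852 rad.
Common terms: sin α = -0.066641, cos α = -0.997777, sin β = -0.111103, cos β = 0.993809, cos(α−β) = -0.984196, d² = 0.273973. Work in radians in the unit-radius frame; every candidate has L = ρ·(t + p + q).
LSL: p² = 2 + d² − 2cos(α−β) + 2d(sin α − sin β) = 4.288908; p = √p² = 2.070968; φ = atan2(cos β − cos α, d + sin α − sin β) = 1.293025 rad; t = (φ − α) mod 2π = 4.367927 rad, q = (β − φ) mod 2π = 4.878827 rad → L = 1.46·(4.367927 + 2.070968 + 4.878827) = 1.46·11.317722 = 16.523875 m
RSR: p² = 2 + d² − 2cos(α−β) + 2d(sin β − sin α) = 4.195819; p = √p² = 2.048370; φ = atan2(cos α − cos β, d − sin α + sin β) = -1.334785 rad; t = (α − φ) mod 2π = 4.543069 rad, q = (φ − β) mod 2π = 5.059733 rad → L = 1.46·(4.543069 + 2.048370 + 5.059733) = 1.46·11.651171 = 17.010710 m
LSR: p² = d² − 2 + 2cos(α−β) + 2d(sin α + sin β) = -3.880490 < 0 → infeasible
RSL: p² = d² − 2 + 2cos(α−β) − 2d(sin α + sin β) = -3.508347 < 0 → infeasible
RLR: c = (6 − d² + 2cos(α−β) + 2d(sin α − sin β))/8 = 0.475523; p = 2π − arccos c = 5.207947 rad; φ = atan2(cos α − cos β, d − sin α + sin β) = -1.334785 rad; t = (α − φ + p/2) mod 2π = 0.863857 rad, q = (α − β − t + p) mod 2π = 1.380521 rad → L = 1.46·(0.863857 + 5.207947 + 1.380521) = 1.46·7.452325 = 10.880394 m
LRL: c = (6 − d² + 2cos(α−β) − 2d(sin α − sin β))/8 = 0.463886; p = 2π − arccos c = 5.194766 rad; φ = atan2(cos β − cos α, d + sin α − sin β) = 1.293025 rad; t = (φ − α + p/2) mod 2π = 0.682125 rad, q = (β − α − t + p) mod 2π = 1.193025 rad → L = 1.46·(0.682125 + 5.194766 + 1.193025) = 1.46·7.069916 = 10.322078 m
Shortest: LRL with L = 10.322078 m ≈ 10.3221 m
Convert LRL to answer units (arcs ×180/π): t = 0.682125·180/π = 39.0829°, p = 5.194766·180/π = 297.6382°, q = 1.193025·180/π = 68.3553°, L = 10.3221 m.

LRL: t = 39.0829°, p = 297.6382°, q = 68.3553°, L = 10.3221 m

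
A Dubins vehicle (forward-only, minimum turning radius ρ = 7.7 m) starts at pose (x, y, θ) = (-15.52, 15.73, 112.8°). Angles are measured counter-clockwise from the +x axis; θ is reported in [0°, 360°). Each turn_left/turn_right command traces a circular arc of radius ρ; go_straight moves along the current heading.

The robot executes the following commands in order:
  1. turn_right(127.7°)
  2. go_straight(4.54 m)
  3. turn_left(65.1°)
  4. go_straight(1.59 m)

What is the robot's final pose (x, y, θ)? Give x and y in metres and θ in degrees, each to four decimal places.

(6.8591, 28.7214, 50.2000°)

set_pose: (x, y, θ) = (-15.5200, 15.7300, 112.8000°), ρ = 7.7
turn_right(127.7°): centre at ρ to the right, rotate −127.7° → (-6.4417, 26.1550, -14.9000° ≡ 345.1000°)
go_straight(4.54): x += 4.54·cos θ, y += 4.54·sin θ → (-2.0544, 24.9876, 345.1000°)
turn_left(65.1°): centre at ρ to the left, rotate +65.1° → (5.8413, 27.4998, 410.2000° ≡ 50.2000°)
go_straight(1.59): x += 1.59·cos θ, y += 1.59·sin θ → (6.8591, 28.7214, 50.2000°)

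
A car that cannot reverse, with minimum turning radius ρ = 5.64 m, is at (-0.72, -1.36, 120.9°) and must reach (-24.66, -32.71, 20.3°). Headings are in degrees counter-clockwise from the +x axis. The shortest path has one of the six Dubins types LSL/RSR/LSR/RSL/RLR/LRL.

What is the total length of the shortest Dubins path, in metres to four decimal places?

56.8390 m

Let ψ = atan2(Δy, Δx) = atan2(-31.35, -23.94) = -127.3667° be the start→goal bearing.
Normalize: d = |goal − start| / ρ = 39.445483/5.64 = 6.993880, α = (θ_start − ψ) mod 360° = 248.2667° = 4.333071 rad, β = (θ_goal − ψ) mod 360° = 147.6667° = 2.577270 rad.
Common terms: sin α = -0.928917, cos α = -0.370287, sin β = 0.534844, cos β = -0.844951, cos(α−β) = -0.183951, d² = 48.914356. Work in radians in the unit-radius frame; every candidate has L = ρ·(t + p + q).
LSL: p² = 2 + d² − 2cos(α−β) + 2d(sin α − sin β) = 30.807517; p = √p² = 5.550452; φ = atan2(cos β − cos α, d + sin α − sin β) = -0.085623 rad; t = (φ − α) mod 2π = 1.864492 rad, q = (β − φ) mod 2π = 2.662892 rad → L = 5.64·(1.864492 + 5.550452 + 2.662892) = 5.64·10.077836 = 56.838995 m
RSR: p² = 2 + d² − 2cos(α−β) + 2d(sin β − sin α) = 71.757000; p = √p² = 8.470950; φ = atan2(cos α − cos β, d − sin α + sin β) = 0.056064 rad; t = (α − φ) mod 2π = 4.277007 rad, q = (φ − β) mod 2π = 3.761979 rad → L = 5.64·(4.277007 + 8.470950 + 3.761979) = 5.64·16.509937 = 93.116044 m
LSR: p² = d² − 2 + 2cos(α−β) + 2d(sin α + sin β) = 41.034250; p = √p² = 6.405798; φ = atan2(−cos α − cos β, d + sin α + sin β) − atan2(−2, p) = 0.484720 rad; t = (φ − α) mod 2π = 2.434834 rad, q = (φ − β) mod 2π = 4.190636 rad → L = 5.64·(2.434834 + 6.405798 + 4.190636) = 5.64·13.031268 = 73.496352 m
RSL: p² = d² − 2 + 2cos(α−β) − 2d(sin α + sin β) = 52.058657; p = √p² = 7.215169; φ = atan2(cos α + cos β, d − sin α − sin β) − atan2(2, p) = -0.433434 rad; t = (α − φ) mod 2π = 4.766505 rad, q = (β − φ) mod 2π = 3.010703 rad → L = 5.64·(4.766505 + 7.215169 + 3.010703) = 5.64·14.992377 = 84.557004 m
RLR: c = (6 − d² + 2cos(α−β) + 2d(sin α − sin β))/8 = -7.969625, |c| > 1 → infeasible
LRL: c = (6 − d² + 2cos(α−β) − 2d(sin α − sin β))/8 = -2.850940, |c| > 1 → infeasible
Shortest: LSL with L = 56.838995 m ≈ 56.8390 m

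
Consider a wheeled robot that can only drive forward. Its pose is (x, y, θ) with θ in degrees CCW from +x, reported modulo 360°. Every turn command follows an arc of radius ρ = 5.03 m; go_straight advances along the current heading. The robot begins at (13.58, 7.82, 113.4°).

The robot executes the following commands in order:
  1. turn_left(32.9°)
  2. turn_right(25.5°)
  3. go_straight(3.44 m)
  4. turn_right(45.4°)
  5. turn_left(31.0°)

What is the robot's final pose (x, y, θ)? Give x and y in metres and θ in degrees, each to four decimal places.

(7.8742, 21.1026, 106.4000°)

set_pose: (x, y, θ) = (13.5800, 7.8200, 113.4000°), ρ = 5.03
turn_left(32.9°): centre at ρ to the left, rotate +32.9° → (11.7546, 10.0071, 146.3000°)
turn_right(25.5°): centre at ρ to the right, rotate −25.5° → (10.2249, 11.6162, 120.8000°)
go_straight(3.44): x += 3.44·cos θ, y += 3.44·sin θ → (8.4634, 14.5711, 120.8000°)
turn_right(45.4°): centre at ρ to the right, rotate −45.4° → (7.9164, 18.4145, 75.4000°)
turn_left(31.0°): centre at ρ to the left, rotate +31.0° → (7.8742, 21.1026, 106.4000°)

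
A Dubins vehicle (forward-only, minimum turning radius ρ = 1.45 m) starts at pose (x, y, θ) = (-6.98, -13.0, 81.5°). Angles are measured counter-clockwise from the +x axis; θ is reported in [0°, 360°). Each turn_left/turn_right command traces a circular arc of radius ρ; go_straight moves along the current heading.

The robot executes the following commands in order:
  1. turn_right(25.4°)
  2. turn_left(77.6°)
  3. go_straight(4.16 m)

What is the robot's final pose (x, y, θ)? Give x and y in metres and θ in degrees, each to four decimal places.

set_pose: (x, y, θ) = (-6.9800, -13.0000, 81.5000°), ρ = 1.45
turn_right(25.4°): centre at ρ to the right, rotate −25.4° → (-6.7494, -12.4056, 56.1000°)
turn_left(77.6°): centre at ρ to the left, rotate +77.6° → (-6.9047, -10.5951, 133.7000°)
go_straight(4.16): x += 4.16·cos θ, y += 4.16·sin θ → (-9.7787, -7.5875, 133.7000°)

(-9.7787, -7.5875, 133.7000°)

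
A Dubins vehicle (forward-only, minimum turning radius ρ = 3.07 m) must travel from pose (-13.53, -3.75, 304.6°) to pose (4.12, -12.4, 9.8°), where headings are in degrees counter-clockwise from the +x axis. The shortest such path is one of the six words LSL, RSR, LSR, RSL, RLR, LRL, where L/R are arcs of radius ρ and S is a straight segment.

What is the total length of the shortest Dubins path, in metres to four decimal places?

19.8478 m

Let ψ = atan2(Δy, Δx) = atan2(-8.65, 17.65) = -26.1088° be the start→goal bearing.
Normalize: d = |goal − start| / ρ = 19.655661/3.07 = 6.402495, α = (θ_start − ψ) mod 360° = 330.7088° = 5.771957 rad, β = (θ_goal − ψ) mod 360° = 35.9088° = 0.626726 rad.
Common terms: sin α = -0.489249, cos α = 0.872144, sin β = 0.586496, cos β = 0.809952, cos(α−β) = 0.419452, d² = 40.991947. Work in radians in the unit-radius frame; every candidate has L = ρ·(t + p + q).
LSL: p² = 2 + d² − 2cos(α−β) + 2d(sin α − sin β) = 28.378134; p = √p² = 5.327113; φ = atan2(cos β − cos α, d + sin α − sin β) = -0.011675 rad; t = (φ − α) mod 2π = 0.499553 rad, q = (β − φ) mod 2π = 0.638401 rad → L = 3.07·(0.499553 + 5.327113 + 0.638401) = 3.07·6.465068 = 19.847758 m
RSR: p² = 2 + d² − 2cos(α−β) + 2d(sin β − sin α) = 55.927951; p = √p² = 7.478499; φ = atan2(cos α − cos β, d − sin α + sin β) = 0.008316 rad; t = (α − φ) mod 2π = 5.763641 rad, q = (φ − β) mod 2π = 5.664775 rad → L = 3.07·(5.763641 + 7.478499 + 5.664775) = 3.07·18.906915 = 58.044230 m
LSR: p² = d² − 2 + 2cos(α−β) + 2d(sin α + sin β) = 41.076107; p = √p² = 6.409064; φ = atan2(−cos α − cos β, d + sin α + sin β) − atan2(−2, p) = 0.049244 rad; t = (φ − α) mod 2π = 0.560472 rad, q = (φ − β) mod 2π = 5.705703 rad → L = 3.07·(0.560472 + 6.409064 + 5.705703) = 3.07·12.675239 = 38.912984 m
RSL: p² = d² − 2 + 2cos(α−β) − 2d(sin α + sin β) = 38.585595; p = √p² = 6.211730; φ = atan2(cos α + cos β, d − sin α − sin β) − atan2(2, p) = -0.050785 rad; t = (α − φ) mod 2π = 5.822742 rad, q = (β − φ) mod 2π = 0.677511 rad → L = 3.07·(5.822742 + 6.211730 + 0.677511) = 3.07·12.711983 = 39.025789 m
RLR: c = (6 − d² + 2cos(α−β) + 2d(sin α − sin β))/8 = -5.990994, |c| > 1 → infeasible
LRL: c = (6 − d² + 2cos(α−β) − 2d(sin α − sin β))/8 = -2.547267, |c| > 1 → infeasible
Shortest: LSL with L = 19.847758 m ≈ 19.8478 m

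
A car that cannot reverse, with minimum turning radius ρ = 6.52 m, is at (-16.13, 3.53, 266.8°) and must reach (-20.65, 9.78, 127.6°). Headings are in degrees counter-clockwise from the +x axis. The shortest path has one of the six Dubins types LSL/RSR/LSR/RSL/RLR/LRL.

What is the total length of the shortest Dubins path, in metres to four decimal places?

Let ψ = atan2(Δy, Δx) = atan2(6.25, -4.52) = 125.8745° be the start→goal bearing.
Normalize: d = |goal − start| / ρ = 7.713164/6.52 = 1.183001, α = (θ_start − ψ) mod 360° = 140.9255° = 2.459615 rad, β = (θ_goal − ψ) mod 360° = 1.7255° = 0.030116 rad.
Common terms: sin α = 0.630330, cos α = -0.776328, sin β = 0.030112, cos β = 0.999547, cos(α−β) = -0.756995, d² = 1.399490. Work in radians in the unit-radius frame; every candidate has L = ρ·(t + p + q).
LSL: p² = 2 + d² − 2cos(α−β) + 2d(sin α − sin β) = 6.333597; p = √p² = 2.516664; φ = atan2(cos β − cos α, d + sin α − sin β) = 0.783335 rad; t = (φ − α) mod 2π = 4.606905 rad, q = (β − φ) mod 2π = 5.529967 rad → L = 6.52·(4.606905 + 2.516664 + 5.529967) = 6.52·12.653536 = 82.501055 m
RSR: p² = 2 + d² − 2cos(α−β) + 2d(sin β − sin α) = 3.493364; p = √p² = 1.869054; φ = atan2(cos α − cos β, d − sin α + sin β) = -1.253703 rad; t = (α − φ) mod 2π = 3.713318 rad, q = (φ − β) mod 2π = 4.999366 rad → L = 6.52·(3.713318 + 1.869054 + 4.999366) = 6.52·10.581738 = 68.992932 m
LSR: p² = d² − 2 + 2cos(α−β) + 2d(sin α + sin β) = -0.551894 < 0 → infeasible
RSL: p² = d² − 2 + 2cos(α−β) − 2d(sin α + sin β) = -3.677105 < 0 → infeasible
RLR: c = (6 − d² + 2cos(α−β) + 2d(sin α − sin β))/8 = 0.563329; p = 2π − arccos c = 5.310799 rad; φ = atan2(cos α − cos β, d − sin α + sin β) = -1.253703 rad; t = (α − φ + p/2) mod 2π = 0.085532 rad, q = (α − β − t + p) mod 2π = 1.371580 rad → L = 6.52·(0.085532 + 5.310799 + 1.371580) = 6.52·6.767911 = 44.126779 m
LRL: c = (6 − d² + 2cos(α−β) − 2d(sin α − sin β))/8 = 0.208300; p = 2π − arccos c = 4.922226 rad; φ = atan2(cos β − cos α, d + sin α − sin β) = 0.783335 rad; t = (φ − α + p/2) mod 2π = 0.784833 rad, q = (β − α − t + p) mod 2π = 1.707895 rad → L = 6.52·(0.784833 + 4.922226 + 1.707895) = 6.52·7.414954 = 48.345497 m
Shortest: RLR with L = 44.126779 m ≈ 44.1268 m

44.1268 m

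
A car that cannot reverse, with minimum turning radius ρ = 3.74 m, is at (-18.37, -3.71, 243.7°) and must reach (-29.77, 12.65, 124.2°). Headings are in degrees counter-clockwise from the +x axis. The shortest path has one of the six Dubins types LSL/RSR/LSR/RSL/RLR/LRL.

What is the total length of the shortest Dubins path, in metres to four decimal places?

Let ψ = atan2(Δy, Δx) = atan2(16.36, -11.40) = 124.8696° be the start→goal bearing.
Normalize: d = |goal − start| / ρ = 19.940150/3.74 = 5.331591, α = (θ_start − ψ) mod 360° = 118.8304° = 2.073981 rad, β = (θ_goal − ψ) mod 360° = 359.3304° = 6.271498 rad.
Common terms: sin α = 0.876051, cos α = -0.482218, sin β = -0.011687, cos β = 0.999932, cos(α−β) = -0.492424, d² = 28.425863. Work in radians in the unit-radius frame; every candidate has L = ρ·(t + p + q).
LSL: p² = 2 + d² − 2cos(α−β) + 2d(sin α − sin β) = 40.876819; p = √p² = 6.393498; φ = atan2(cos β − cos α, d + sin α − sin β) = 0.233950 rad; t = (φ − α) mod 2π = 4.443154 rad, q = (β − φ) mod 2π = 6.037549 rad → L = 3.74·(4.443154 + 6.393498 + 6.037549) = 3.74·16.874200 = 63.109509 m
RSR: p² = 2 + d² − 2cos(α−β) + 2d(sin β − sin α) = 21.944601; p = √p² = 4.684506; φ = atan2(cos α − cos β, d − sin α + sin β) = -0.321926 rad; t = (α − φ) mod 2π = 2.395907 rad, q = (φ − β) mod 2π = 5.972946 rad → L = 3.74·(2.395907 + 4.684506 + 5.972946) = 3.74·13.053360 = 48.819567 m
LSR: p² = d² − 2 + 2cos(α−β) + 2d(sin α + sin β) = 34.657890; p = √p² = 5.887095; φ = atan2(−cos α − cos β, d + sin α + sin β) − atan2(−2, p) = 0.244130 rad; t = (φ − α) mod 2π = 4.453334 rad, q = (φ − β) mod 2π = 0.255817 rad → L = 3.74·(4.453334 + 5.887095 + 0.255817) = 3.74·10.596246 = 39.629960 m
RSL: p² = d² − 2 + 2cos(α−β) − 2d(sin α + sin β) = 16.224141; p = √p² = 4.027920; φ = atan2(cos α + cos β, d − sin α − sin β) − atan2(2, p) = -0.345494 rad; t = (α − φ) mod 2π = 2.419476 rad, q = (β − φ) mod 2π = 0.333807 rad → L = 3.74·(2.419476 + 4.027920 + 0.333807) = 3.74·6.781203 = 25.361701 m
RLR: c = (6 − d² + 2cos(α−β) + 2d(sin α − sin β))/8 = -1.743075, |c| > 1 → infeasible
LRL: c = (6 − d² + 2cos(α−β) − 2d(sin α − sin β))/8 = -4.109602, |c| > 1 → infeasible
Shortest: RSL with L = 25.361701 m ≈ 25.3617 m

25.3617 m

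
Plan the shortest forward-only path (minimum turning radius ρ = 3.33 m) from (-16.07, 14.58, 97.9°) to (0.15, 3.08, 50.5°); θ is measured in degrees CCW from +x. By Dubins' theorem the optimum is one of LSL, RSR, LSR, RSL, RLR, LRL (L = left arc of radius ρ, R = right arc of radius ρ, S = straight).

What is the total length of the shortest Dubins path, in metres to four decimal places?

29.5519 m

Let ψ = atan2(Δy, Δx) = atan2(-11.50, 16.22) = -35.3367° be the start→goal bearing.
Normalize: d = |goal − start| / ρ = 19.883118/3.33 = 5.970906, α = (θ_start − ψ) mod 360° = 133.2367° = 2.325419 rad, β = (θ_goal − ψ) mod 360° = 85.8367° = 1.498133 rad.
Common terms: sin α = 0.728530, cos α = -0.685014, sin β = 0.997361, cos β = 0.072600, cos(α−β) = 0.676876, d² = 35.651724. Work in radians in the unit-radius frame; every candidate has L = ρ·(t + p + q).
LSL: p² = 2 + d² − 2cos(α−β) + 2d(sin α − sin β) = 33.087642; p = √p² = 5.752186; φ = atan2(cos β − cos α, d + sin α − sin β) = 0.132093 rad; t = (φ − α) mod 2π = 4.089859 rad, q = (β − φ) mod 2π = 1.366040 rad → L = 3.33·(4.089859 + 5.752186 + 1.366040) = 3.33·11.208085 = 37.322923 m
RSR: p² = 2 + d² − 2cos(α−β) + 2d(sin β − sin α) = 39.508302; p = √p² = 6.285563; φ = atan2(cos α − cos β, d − sin α + sin β) = -0.120826 rad; t = (α − φ) mod 2π = 2.446245 rad, q = (φ − β) mod 2π = 4.664226 rad → L = 3.33·(2.446245 + 6.285563 + 4.664226) = 3.33·13.396034 = 44.608794 m
LSR: p² = d² − 2 + 2cos(α−β) + 2d(sin α + sin β) = 55.615747; p = √p² = 7.457597; φ = atan2(−cos α − cos β, d + sin α + sin β) − atan2(−2, p) = 0.341418 rad; t = (φ − α) mod 2π = 4.299184 rad, q = (φ − β) mod 2π = 5.126470 rad → L = 3.33·(4.299184 + 7.457597 + 5.126470) = 3.33·16.883251 = 56.221225 m
RSL: p² = d² − 2 + 2cos(α−β) − 2d(sin α + sin β) = 14.395205; p = √p² = 3.794101; φ = atan2(cos α + cos β, d − sin α − sin β) − atan2(2, p) = -0.628397 rad; t = (α − φ) mod 2π = 2.953815 rad, q = (β − φ) mod 2π = 2.126529 rad → L = 3.33·(2.953815 + 3.794101 + 2.126529) = 3.33·8.874446 = 29.551906 m
RLR: c = (6 − d² + 2cos(α−β) + 2d(sin α − sin β))/8 = -3.938538, |c| > 1 → infeasible
LRL: c = (6 − d² + 2cos(α−β) − 2d(sin α − sin β))/8 = -3.135955, |c| > 1 → infeasible
Shortest: RSL with L = 29.551906 m ≈ 29.5519 m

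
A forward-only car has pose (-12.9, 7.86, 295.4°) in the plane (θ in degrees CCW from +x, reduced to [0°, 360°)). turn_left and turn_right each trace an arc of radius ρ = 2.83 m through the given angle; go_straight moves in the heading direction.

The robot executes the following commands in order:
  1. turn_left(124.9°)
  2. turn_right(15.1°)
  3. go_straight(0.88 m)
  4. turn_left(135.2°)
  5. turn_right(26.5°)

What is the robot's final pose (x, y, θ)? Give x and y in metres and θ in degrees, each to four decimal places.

(-10.1077, 14.0007, 153.9000°)

set_pose: (x, y, θ) = (-12.9000, 7.8600, 295.4000°), ρ = 2.83
turn_left(124.9°): centre at ρ to the left, rotate +124.9° → (-7.8853, 7.6717, 420.3000° ≡ 60.3000°)
turn_right(15.1°): centre at ρ to the right, rotate −15.1° → (-7.4352, 8.2637, 45.2000°)
go_straight(0.88): x += 0.88·cos θ, y += 0.88·sin θ → (-6.8151, 8.8881, 45.2000°)
turn_left(135.2°): centre at ρ to the left, rotate +135.2° → (-8.8430, 13.7122, 180.4000°)
turn_right(26.5°): centre at ρ to the right, rotate −26.5° → (-10.1077, 14.0007, 153.9000°)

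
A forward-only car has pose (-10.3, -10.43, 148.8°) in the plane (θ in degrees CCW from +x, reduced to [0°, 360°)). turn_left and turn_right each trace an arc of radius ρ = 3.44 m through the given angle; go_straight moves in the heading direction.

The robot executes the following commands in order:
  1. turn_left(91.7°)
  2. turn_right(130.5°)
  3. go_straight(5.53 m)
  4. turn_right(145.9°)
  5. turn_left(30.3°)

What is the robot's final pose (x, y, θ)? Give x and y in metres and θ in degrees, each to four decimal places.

(-16.2629, -2.6386, 354.4000°)

set_pose: (x, y, θ) = (-10.3000, -10.4300, 148.8000°), ρ = 3.44
turn_left(91.7°): centre at ρ to the left, rotate +91.7° → (-15.0760, -11.6785, 240.5000°)
turn_right(130.5°): centre at ρ to the right, rotate −130.5° → (-21.3026, -11.1611, 110.0000°)
go_straight(5.53): x += 5.53·cos θ, y += 5.53·sin θ → (-23.1940, -5.9646, 110.0000°)
turn_right(145.9°): centre at ρ to the right, rotate −145.9° → (-17.9443, -2.0015, -35.9000° ≡ 324.1000°)
turn_left(30.3°): centre at ρ to the left, rotate +30.3° → (-16.2629, -2.6386, 354.4000°)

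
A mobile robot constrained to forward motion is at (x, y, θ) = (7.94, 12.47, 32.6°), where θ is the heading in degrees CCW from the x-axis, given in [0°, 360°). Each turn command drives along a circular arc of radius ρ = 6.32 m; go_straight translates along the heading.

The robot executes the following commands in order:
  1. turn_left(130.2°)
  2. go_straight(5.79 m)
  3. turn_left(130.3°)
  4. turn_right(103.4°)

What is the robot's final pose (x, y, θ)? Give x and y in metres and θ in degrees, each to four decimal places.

(-11.5578, 8.3177, 189.7000°)

set_pose: (x, y, θ) = (7.9400, 12.4700, 32.6000°), ρ = 6.32
turn_left(130.2°): centre at ρ to the left, rotate +130.2° → (6.4038, 23.8317, 162.8000°)
go_straight(5.79): x += 5.79·cos θ, y += 5.79·sin θ → (0.8728, 25.5438, 162.8000°)
turn_left(130.3°): centre at ρ to the left, rotate +130.3° → (-6.8094, 17.0269, 293.1000°)
turn_right(103.4°): centre at ρ to the right, rotate −103.4° → (-11.5578, 8.3177, 189.7000°)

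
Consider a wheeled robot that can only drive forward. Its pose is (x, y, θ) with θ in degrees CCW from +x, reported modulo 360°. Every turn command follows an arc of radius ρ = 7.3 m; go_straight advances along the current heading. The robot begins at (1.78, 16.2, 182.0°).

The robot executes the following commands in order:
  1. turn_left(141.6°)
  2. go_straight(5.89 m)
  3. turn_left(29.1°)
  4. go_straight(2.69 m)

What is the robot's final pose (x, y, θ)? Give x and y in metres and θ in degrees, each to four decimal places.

set_pose: (x, y, θ) = (1.7800, 16.2000, 182.0000°), ρ = 7.3
turn_left(141.6°): centre at ρ to the left, rotate +141.6° → (-2.2972, 3.0287, 323.6000°)
go_straight(5.89): x += 5.89·cos θ, y += 5.89·sin θ → (2.4436, -0.4665, 323.6000°)
turn_left(29.1°): centre at ρ to the left, rotate +29.1° → (5.8480, -1.8316, 352.7000°)
go_straight(2.69): x += 2.69·cos θ, y += 2.69·sin θ → (8.5162, -2.1734, 352.7000°)

(8.5162, -2.1734, 352.7000°)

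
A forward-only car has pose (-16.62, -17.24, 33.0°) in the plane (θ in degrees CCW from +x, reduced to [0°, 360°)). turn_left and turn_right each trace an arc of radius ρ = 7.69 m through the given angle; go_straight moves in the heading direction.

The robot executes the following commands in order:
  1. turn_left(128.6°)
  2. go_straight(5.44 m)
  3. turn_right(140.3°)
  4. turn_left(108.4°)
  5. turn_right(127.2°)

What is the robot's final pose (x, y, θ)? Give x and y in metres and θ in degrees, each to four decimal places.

set_pose: (x, y, θ) = (-16.6200, -17.2400, 33.0000°), ρ = 7.69
turn_left(128.6°): centre at ρ to the left, rotate +128.6° → (-18.3809, -3.4938, 161.6000°)
go_straight(5.44): x += 5.44·cos θ, y += 5.44·sin θ → (-23.5428, -1.7766, 161.6000°)
turn_right(140.3°): centre at ρ to the right, rotate −140.3° → (-23.9089, 12.6849, 21.3000°)
turn_left(108.4°): centre at ρ to the left, rotate +108.4° → (-20.7856, 24.7618, 129.7000°)
turn_right(127.2°): centre at ρ to the right, rotate −127.2° → (-15.2043, 37.3566, 2.5000°)

(-15.2043, 37.3566, 2.5000°)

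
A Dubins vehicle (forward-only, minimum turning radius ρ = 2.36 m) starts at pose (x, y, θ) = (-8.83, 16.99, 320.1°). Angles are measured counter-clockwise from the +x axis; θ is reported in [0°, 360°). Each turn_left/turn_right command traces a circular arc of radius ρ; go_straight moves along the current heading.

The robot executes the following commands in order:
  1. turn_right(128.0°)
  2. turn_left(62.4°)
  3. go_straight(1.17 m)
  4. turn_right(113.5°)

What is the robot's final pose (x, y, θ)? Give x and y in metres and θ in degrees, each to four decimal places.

(-15.7006, 8.8642, 141.0000°)

set_pose: (x, y, θ) = (-8.8300, 16.9900, 320.1000°), ρ = 2.36
turn_right(128.0°): centre at ρ to the right, rotate −128.0° → (-9.8491, 12.8719, 192.1000°)
turn_left(62.4°): centre at ρ to the left, rotate +62.4° → (-11.6286, 11.1950, 254.5000°)
go_straight(1.17): x += 1.17·cos θ, y += 1.17·sin θ → (-11.9413, 10.0676, 254.5000°)
turn_right(113.5°): centre at ρ to the right, rotate −113.5° → (-15.7006, 8.8642, 141.0000°)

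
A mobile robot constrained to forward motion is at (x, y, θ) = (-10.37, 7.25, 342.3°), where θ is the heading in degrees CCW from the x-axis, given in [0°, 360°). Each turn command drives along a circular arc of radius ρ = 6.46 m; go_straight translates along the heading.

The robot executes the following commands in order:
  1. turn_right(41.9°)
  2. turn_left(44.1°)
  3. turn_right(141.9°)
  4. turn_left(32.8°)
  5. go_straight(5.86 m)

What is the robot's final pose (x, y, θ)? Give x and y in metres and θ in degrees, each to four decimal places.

(-8.3230, -17.8995, 235.4000°)

set_pose: (x, y, θ) = (-10.3700, 7.2500, 342.3000°), ρ = 6.46
turn_right(41.9°): centre at ρ to the right, rotate −41.9° → (-6.7622, 4.3648, 300.4000°)
turn_left(44.1°): centre at ρ to the left, rotate +44.1° → (-2.9167, 1.4087, 344.5000°)
turn_right(141.9°): centre at ρ to the right, rotate −141.9° → (-2.1605, -10.7803, 202.6000°)
turn_left(32.8°): centre at ρ to the left, rotate +32.8° → (-4.9955, -13.0759, 235.4000°)
go_straight(5.86): x += 5.86·cos θ, y += 5.86·sin θ → (-8.3230, -17.8995, 235.4000°)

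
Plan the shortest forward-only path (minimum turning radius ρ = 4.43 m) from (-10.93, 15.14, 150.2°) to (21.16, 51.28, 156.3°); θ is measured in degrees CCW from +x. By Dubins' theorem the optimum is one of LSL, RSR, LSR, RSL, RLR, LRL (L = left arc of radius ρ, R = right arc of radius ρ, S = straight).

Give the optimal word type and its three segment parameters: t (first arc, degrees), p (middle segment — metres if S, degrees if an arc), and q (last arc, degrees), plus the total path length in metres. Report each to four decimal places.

RSL: t = 117.9144°, p = 38.8460 m, q = 124.0144°, L = 57.5515 m

Let ψ = atan2(Δy, Δx) = atan2(36.14, 32.09) = 48.3970° be the start→goal bearing.
Normalize: d = |goal − start| / ρ = 48.330815/4.43 = 10.909891, α = (θ_start − ψ) mod 360° = 101.8030° = 1.776798 rad, β = (θ_goal − ψ) mod 360° = 107.9030° = 1.883263 rad.
Common terms: sin α = 0.978857, cos α = -0.204548, sin β = 0.951578, cos β = -0.307407, cos(α−β) = 0.994338, d² = 119.025712. Work in radians in the unit-radius frame; every candidate has L = ρ·(t + p + q).
LSL: p² = 2 + d² − 2cos(α−β) + 2d(sin α − sin β) = 119.632245; p = √p² = 10.937653; φ = atan2(cos β − cos α, d + sin α − sin β) = -0.009404 rad; t = (φ − α) mod 2π = 4.496983 rad, q = (β − φ) mod 2π = 1.892667 rad → L = 4.43·(4.496983 + 10.937653 + 1.892667) = 4.43·17.327303 = 76.759952 m
RSR: p² = 2 + d² − 2cos(α−β) + 2d(sin β − sin α) = 118.441827; p = √p² = 10.883098; φ = atan2(cos α − cos β, d − sin α + sin β) = 0.009451 rad; t = (α − φ) mod 2π = 1.767346 rad, q = (φ − β) mod 2π = 4.409374 rad → L = 4.43·(1.767346 + 10.883098 + 4.409374) = 4.43·17.059818 = 75.574996 m
LSR: p² = d² − 2 + 2cos(α−β) + 2d(sin α + sin β) = 161.136053; p = √p² = 12.693938; φ = atan2(−cos α − cos β, d + sin α + sin β) − atan2(−2, p) = 0.196121 rad; t = (φ − α) mod 2π = 4.702508 rad, q = (φ − β) mod 2π = 4.596043 rad → L = 4.43·(4.702508 + 12.693938 + 4.596043) = 4.43·21.992489 = 97.426725 m
RSL: p² = d² − 2 + 2cos(α−β) − 2d(sin α + sin β) = 76.892723; p = √p² = 8.768850; φ = atan2(cos α + cos β, d − sin α − sin β) − atan2(2, p) = -0.281196 rad; t = (α − φ) mod 2π = 2.057994 rad, q = (β − φ) mod 2π = 2.164459 rad → L = 4.43·(2.057994 + 8.768850 + 2.164459) = 4.43·12.991303 = 57.551474 m
RLR: c = (6 − d² + 2cos(α−β) + 2d(sin α − sin β))/8 = -13.805228, |c| > 1 → infeasible
LRL: c = (6 − d² + 2cos(α−β) − 2d(sin α − sin β))/8 = -13.954031, |c| > 1 → infeasible
Shortest: RSL with L = 57.551474 m ≈ 57.5515 m
Convert RSL to answer units (arcs ×180/π): t = 2.057994·180/π = 117.9144°, p = ρ·p = 4.43·8.768850 = 38.8460 m, q = 2.164459·180/π = 124.0144°, L = 57.5515 m.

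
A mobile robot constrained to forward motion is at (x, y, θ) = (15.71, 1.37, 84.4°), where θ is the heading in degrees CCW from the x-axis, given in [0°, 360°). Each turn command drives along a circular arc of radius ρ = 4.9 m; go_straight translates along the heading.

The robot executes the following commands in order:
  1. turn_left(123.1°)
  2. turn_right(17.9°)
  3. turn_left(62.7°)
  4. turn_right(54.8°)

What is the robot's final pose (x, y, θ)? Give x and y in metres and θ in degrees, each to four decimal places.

(0.0800, -0.8156, 197.5000°)

set_pose: (x, y, θ) = (15.7100, 1.3700, 84.4000°), ρ = 4.9
turn_left(123.1°): centre at ρ to the left, rotate +123.1° → (8.5708, 6.1945, 207.5000°)
turn_right(17.9°): centre at ρ to the right, rotate −17.9° → (7.1254, 5.7095, 189.6000°)
turn_left(62.7°): centre at ρ to the left, rotate +62.7° → (3.2745, 2.3679, 252.3000°)
turn_right(54.8°): centre at ρ to the right, rotate −54.8° → (0.0800, -0.8156, 197.5000°)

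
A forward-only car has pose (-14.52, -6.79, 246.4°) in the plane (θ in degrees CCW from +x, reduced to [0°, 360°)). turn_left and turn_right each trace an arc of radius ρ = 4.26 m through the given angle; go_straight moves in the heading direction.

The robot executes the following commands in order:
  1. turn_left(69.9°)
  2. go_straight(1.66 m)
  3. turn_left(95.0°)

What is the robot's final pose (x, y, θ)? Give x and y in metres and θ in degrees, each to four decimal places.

set_pose: (x, y, θ) = (-14.5200, -6.7900, 246.4000°), ρ = 4.26
turn_left(69.9°): centre at ρ to the left, rotate +69.9° → (-13.5595, -11.5753, 316.3000°)
go_straight(1.66): x += 1.66·cos θ, y += 1.66·sin θ → (-12.3593, -12.7222, 316.3000°)
turn_left(95.0°): centre at ρ to the left, rotate +95.0° → (-6.0915, -12.3059, 411.3000° ≡ 51.3000°)

(-6.0915, -12.3059, 51.3000°)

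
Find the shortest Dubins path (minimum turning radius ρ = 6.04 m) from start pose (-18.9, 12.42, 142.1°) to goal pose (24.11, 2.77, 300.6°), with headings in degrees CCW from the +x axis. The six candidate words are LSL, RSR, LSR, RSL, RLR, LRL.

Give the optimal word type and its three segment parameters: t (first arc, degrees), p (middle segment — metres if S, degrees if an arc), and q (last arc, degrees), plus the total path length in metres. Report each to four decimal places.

Let ψ = atan2(Δy, Δx) = atan2(-9.65, 43.01) = -12.6458° be the start→goal bearing.
Normalize: d = |goal − start| / ρ = 44.079276/6.04 = 7.297893, α = (θ_start − ψ) mod 360° = 154.7458° = 2.700824 rad, β = (θ_goal − ψ) mod 360° = 313.2458° = 5.467171 rad.
Common terms: sin α = 0.426635, cos α = -0.904424, sin β = -0.728421, cos β = 0.685130, cos(α−β) = -0.930418, d² = 53.259248. Work in radians in the unit-radius frame; every candidate has L = ρ·(t + p + q).
LSL: p² = 2 + d² − 2cos(α−β) + 2d(sin α − sin β) = 73.979027; p = √p² = 8.601106; φ = atan2(cos β − cos α, d + sin α − sin β) = 0.185877 rad; t = (φ − α) mod 2π = 3.768238 rad, q = (β − φ) mod 2π = 5.281294 rad → L = 6.04·(3.768238 + 8.601106 + 5.281294) = 6.04·17.650638 = 106.609856 m
RSR: p² = 2 + d² − 2cos(α−β) + 2d(sin β − sin α) = 40.261140; p = √p² = 6.345167; φ = atan2(cos α − cos β, d − sin α + sin β) = -0.253211 rad; t = (α − φ) mod 2π = 2.954035 rad, q = (φ − β) mod 2π = 0.562803 rad → L = 6.04·(2.954035 + 6.345167 + 0.562803) = 6.04·9.862005 = 59.566511 m
LSR: p² = d² − 2 + 2cos(α−β) + 2d(sin α + sin β) = 44.993605; p = √p² = 6.707727; φ = atan2(−cos α − cos β, d + sin α + sin β) − atan2(−2, p) = 0.321106 rad; t = (φ − α) mod 2π = 3.903467 rad, q = (φ − β) mod 2π = 1.137120 rad → L = 6.04·(3.903467 + 6.707727 + 1.137120) = 6.04·11.748315 = 70.959821 m
RSL: p² = d² − 2 + 2cos(α−β) − 2d(sin α + sin β) = 53.803221; p = √p² = 7.335068; φ = atan2(cos α + cos β, d − sin α − sin β) − atan2(2, p) = -0.295040 rad; t = (α − φ) mod 2π = 2.995864 rad, q = (β − φ) mod 2π = 5.762211 rad → L = 6.04·(2.995864 + 7.335068 + 5.762211) = 6.04·16.093143 = 97.202581 m
RLR: c = (6 − d² + 2cos(α−β) + 2d(sin α − sin β))/8 = -4.032642, |c| > 1 → infeasible
LRL: c = (6 − d² + 2cos(α−β) − 2d(sin α − sin β))/8 = -8.247378, |c| > 1 → infeasible
Shortest: RSR with L = 59.566511 m ≈ 59.5665 m
Convert RSR to answer units (arcs ×180/π): t = 2.954035·180/π = 169.2538°, p = ρ·p = 6.04·6.345167 = 38.3248 m, q = 0.562803·180/π = 32.2462°, L = 59.5665 m.

RSR: t = 169.2538°, p = 38.3248 m, q = 32.2462°, L = 59.5665 m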